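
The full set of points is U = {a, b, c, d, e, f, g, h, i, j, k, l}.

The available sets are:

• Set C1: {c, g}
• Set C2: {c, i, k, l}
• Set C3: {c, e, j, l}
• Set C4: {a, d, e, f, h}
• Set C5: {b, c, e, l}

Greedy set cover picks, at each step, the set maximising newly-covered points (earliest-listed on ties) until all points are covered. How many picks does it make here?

5

Greedy: pick C4 (covers 5 new) → pick C2 (covers 4 new) → pick C1 (covers 1 new) → pick C3 (covers 1 new) → pick C5 (covers 1 new). Total picks: 5.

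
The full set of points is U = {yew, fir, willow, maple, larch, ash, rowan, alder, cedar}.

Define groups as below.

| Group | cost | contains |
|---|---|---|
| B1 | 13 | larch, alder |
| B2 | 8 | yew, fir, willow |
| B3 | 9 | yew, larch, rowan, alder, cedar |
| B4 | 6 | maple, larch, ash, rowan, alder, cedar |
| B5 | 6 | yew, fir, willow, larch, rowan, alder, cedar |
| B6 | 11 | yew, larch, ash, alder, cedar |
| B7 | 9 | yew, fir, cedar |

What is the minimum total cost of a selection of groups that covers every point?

12

B4, B5 together cover every point (B4 ∪ B5 = {yew, fir, willow, maple, larch, ash, rowan, alder, cedar}); total cost 6 + 6 = 12.
No covering selection has total cost below 12.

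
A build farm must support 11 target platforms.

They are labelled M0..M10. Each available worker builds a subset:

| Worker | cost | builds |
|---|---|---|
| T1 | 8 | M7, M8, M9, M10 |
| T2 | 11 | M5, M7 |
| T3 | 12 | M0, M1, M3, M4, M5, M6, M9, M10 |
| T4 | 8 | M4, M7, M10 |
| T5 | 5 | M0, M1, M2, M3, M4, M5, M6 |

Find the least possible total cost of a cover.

13

T1, T5 together cover every platform (T1 ∪ T5 = {M0, M1, M2, M3, M4, M5, M6, M7, M8, M9, M10}); total cost 8 + 5 = 13.
No covering selection has total cost below 13.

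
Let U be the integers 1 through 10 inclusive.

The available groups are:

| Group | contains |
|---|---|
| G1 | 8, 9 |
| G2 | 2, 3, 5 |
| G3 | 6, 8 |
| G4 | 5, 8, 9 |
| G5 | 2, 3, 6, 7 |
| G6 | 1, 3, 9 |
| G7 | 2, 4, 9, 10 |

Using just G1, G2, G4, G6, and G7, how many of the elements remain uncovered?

2

Union of G1, G2, G4, G6, G7 = {1, 2, 3, 4, 5, 8, 9, 10}.
Not covered: 6, 7 — 2 elements.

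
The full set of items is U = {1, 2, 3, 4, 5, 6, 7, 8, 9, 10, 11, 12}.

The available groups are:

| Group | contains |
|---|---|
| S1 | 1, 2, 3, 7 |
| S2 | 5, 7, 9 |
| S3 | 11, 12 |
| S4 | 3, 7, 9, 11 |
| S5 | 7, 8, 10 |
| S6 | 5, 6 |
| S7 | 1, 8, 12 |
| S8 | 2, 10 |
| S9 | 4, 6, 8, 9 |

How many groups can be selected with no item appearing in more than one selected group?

4

S4, S6, S7, S8 are pairwise disjoint (S4={3,7,9,11}; S6={5,6}; S7={1,8,12}; S8={2,10}).
Every remaining group overlaps one of these, and no 5 of the listed groups are pairwise disjoint, so 4 is the maximum.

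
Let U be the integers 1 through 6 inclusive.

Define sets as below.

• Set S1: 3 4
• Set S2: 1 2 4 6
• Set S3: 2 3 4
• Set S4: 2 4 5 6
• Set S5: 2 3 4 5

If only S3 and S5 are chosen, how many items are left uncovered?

Union of S3, S5 = {2, 3, 4, 5}.
Not covered: 1, 6 — 2 items.

2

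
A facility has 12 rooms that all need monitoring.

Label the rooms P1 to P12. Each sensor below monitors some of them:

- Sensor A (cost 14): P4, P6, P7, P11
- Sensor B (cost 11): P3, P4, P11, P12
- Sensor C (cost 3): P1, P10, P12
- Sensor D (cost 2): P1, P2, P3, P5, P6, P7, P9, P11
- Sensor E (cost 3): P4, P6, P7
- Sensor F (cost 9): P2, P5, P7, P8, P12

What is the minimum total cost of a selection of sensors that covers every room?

17

C, D, E, F together cover every room (C ∪ D ∪ E ∪ F = {P1, P2, P3, P4, P5, P6, P7, P8, P9, P10, P11, P12}); total cost 3 + 2 + 3 + 9 = 17.
No covering selection has total cost below 17.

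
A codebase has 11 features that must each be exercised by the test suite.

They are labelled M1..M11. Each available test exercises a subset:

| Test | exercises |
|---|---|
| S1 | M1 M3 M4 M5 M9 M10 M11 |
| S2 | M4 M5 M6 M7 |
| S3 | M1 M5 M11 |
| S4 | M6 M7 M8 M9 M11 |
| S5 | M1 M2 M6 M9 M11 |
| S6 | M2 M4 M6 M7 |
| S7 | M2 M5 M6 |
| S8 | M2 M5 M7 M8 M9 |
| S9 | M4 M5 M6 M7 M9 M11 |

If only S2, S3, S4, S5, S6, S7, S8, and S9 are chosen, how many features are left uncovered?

Union of S2, S3, S4, S5, S6, S7, S8, S9 = {M1, M2, M4, M5, M6, M7, M8, M9, M11}.
Not covered: M3, M10 — 2 features.

2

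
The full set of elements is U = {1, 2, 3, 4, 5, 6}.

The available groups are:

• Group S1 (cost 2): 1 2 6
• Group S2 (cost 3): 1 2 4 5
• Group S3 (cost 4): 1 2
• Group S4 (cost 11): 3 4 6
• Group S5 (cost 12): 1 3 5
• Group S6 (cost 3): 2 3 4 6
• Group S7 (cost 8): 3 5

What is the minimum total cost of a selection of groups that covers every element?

S2, S6 together cover every element (S2 ∪ S6 = {1, 2, 3, 4, 5, 6}); total cost 3 + 3 = 6.
The greedy pick S1, S2, S6 costs 8; no covering selection beats 6.

6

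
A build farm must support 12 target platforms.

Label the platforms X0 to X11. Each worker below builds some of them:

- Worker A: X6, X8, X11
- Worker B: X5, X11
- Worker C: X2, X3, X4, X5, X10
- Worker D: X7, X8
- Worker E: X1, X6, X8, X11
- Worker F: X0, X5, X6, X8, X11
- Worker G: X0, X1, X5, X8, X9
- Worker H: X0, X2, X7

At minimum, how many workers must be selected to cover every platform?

4

C and F and G and H together: C ∪ F ∪ G ∪ H = {X0, X1, X2, X3, X4, X5, X6, X7, X8, X9, X10, X11} — every platform is covered.
No 3 of the 8 workers cover everything (all 56 combinations miss at least one platform), so 4 is optimal.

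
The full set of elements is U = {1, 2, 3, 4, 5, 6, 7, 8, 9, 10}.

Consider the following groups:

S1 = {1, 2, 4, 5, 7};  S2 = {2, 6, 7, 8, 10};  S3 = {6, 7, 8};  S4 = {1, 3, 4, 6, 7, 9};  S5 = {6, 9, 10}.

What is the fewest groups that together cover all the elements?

S1, S2, and S4 cover everything between them: the union {1, 2, 3, 4, 5, 6, 7, 8, 9, 10} is all of U.
Only S4 contains 3, so S4 is forced; the remaining 4 elements need at least 2 more groups (each remaining group adds at most 3) — so at least 3 groups are needed, and 3 is optimal.

3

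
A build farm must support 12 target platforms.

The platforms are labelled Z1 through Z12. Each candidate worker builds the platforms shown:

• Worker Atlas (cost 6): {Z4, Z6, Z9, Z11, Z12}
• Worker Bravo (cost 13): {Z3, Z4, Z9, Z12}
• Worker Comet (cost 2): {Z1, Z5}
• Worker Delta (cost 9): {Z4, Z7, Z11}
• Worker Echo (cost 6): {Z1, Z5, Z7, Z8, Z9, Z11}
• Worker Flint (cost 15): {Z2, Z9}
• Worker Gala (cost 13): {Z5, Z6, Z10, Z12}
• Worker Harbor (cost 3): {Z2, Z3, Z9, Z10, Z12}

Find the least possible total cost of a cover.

15

Atlas, Echo, Harbor together cover every platform (Atlas ∪ Echo ∪ Harbor = {Z1, Z2, Z3, Z4, Z5, Z6, Z7, Z8, Z9, Z10, Z11, Z12}); total cost 6 + 6 + 3 = 15.
The greedy pick Harbor, Comet, Atlas, Echo costs 17; no covering selection beats 15.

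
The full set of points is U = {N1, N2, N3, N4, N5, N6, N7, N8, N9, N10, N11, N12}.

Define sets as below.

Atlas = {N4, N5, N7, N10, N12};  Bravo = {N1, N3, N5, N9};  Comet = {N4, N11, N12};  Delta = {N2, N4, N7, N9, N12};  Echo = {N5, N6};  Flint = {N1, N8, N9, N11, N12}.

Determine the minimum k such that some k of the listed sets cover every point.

5

Atlas, Bravo, Delta, Echo, and Flint cover everything between them: the union {N1, N2, N3, N4, N5, N6, N7, N8, N9, N10, N11, N12} is all of U.
No 4 of the 6 sets cover everything (all 15 combinations miss at least one point), so 5 is optimal.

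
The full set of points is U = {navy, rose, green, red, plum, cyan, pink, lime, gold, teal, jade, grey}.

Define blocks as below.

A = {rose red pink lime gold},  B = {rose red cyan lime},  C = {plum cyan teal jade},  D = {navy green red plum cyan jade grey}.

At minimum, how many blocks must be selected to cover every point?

3

Take {A, C, D}. Their union is {navy, rose, green, red, plum, cyan, pink, lime, gold, teal, jade, grey}, which is all 12 points.
Only D contains navy, so D is forced; the remaining 5 points need at least 2 more blocks (each remaining block adds at most 4) — so at least 3 blocks are needed, and 3 is optimal.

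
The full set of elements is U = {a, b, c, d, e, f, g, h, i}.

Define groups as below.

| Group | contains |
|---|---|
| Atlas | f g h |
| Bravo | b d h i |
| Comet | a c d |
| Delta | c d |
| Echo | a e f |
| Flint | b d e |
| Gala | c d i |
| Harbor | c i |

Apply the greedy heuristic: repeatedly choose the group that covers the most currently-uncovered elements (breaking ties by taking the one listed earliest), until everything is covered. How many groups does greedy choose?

Greedy: pick Bravo (covers 4 new) → pick Echo (covers 3 new) → pick Atlas (covers 1 new) → pick Comet (covers 1 new). Total picks: 4.

4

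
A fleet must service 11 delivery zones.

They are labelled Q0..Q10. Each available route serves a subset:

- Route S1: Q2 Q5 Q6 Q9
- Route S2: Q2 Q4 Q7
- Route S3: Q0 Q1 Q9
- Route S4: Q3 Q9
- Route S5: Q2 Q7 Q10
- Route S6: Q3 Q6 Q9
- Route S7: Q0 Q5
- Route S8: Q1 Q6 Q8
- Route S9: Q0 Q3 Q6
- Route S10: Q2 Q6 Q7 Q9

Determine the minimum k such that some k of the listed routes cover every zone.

5

Take {S2, S5, S6, S7, S8}. Their union is {Q0, Q1, Q2, Q3, Q4, Q5, Q6, Q7, Q8, Q9, Q10}, which is all 11 zones.
No 4 of the 10 routes cover everything (all 210 combinations miss at least one zone), so 5 is optimal.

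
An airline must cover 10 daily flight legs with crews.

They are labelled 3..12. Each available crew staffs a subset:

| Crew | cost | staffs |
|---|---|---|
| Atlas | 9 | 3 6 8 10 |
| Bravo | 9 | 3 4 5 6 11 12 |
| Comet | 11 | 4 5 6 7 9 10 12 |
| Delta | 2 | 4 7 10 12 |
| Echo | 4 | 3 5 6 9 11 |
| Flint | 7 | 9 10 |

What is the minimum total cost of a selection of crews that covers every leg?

Atlas, Delta, Echo together cover every leg (Atlas ∪ Delta ∪ Echo = {3, 4, 5, 6, 7, 8, 9, 10, 11, 12}); total cost 9 + 2 + 4 = 15.
No covering selection has total cost below 15.

15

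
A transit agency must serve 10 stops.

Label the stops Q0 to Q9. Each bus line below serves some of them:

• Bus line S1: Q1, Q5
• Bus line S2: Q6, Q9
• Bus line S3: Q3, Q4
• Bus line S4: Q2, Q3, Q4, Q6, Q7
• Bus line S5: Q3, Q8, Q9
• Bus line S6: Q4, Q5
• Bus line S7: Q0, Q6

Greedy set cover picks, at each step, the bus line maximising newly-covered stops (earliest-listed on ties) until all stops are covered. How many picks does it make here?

Greedy: pick S4 (covers 5 new) → pick S1 (covers 2 new) → pick S5 (covers 2 new) → pick S7 (covers 1 new). Total picks: 4.

4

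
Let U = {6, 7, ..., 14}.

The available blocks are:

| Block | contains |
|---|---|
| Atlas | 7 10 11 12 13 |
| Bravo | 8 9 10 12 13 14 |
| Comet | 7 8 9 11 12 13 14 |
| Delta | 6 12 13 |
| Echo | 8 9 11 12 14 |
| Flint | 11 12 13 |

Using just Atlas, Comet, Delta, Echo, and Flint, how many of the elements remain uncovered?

Union of Atlas, Comet, Delta, Echo, Flint = {6, 7, 8, 9, 10, 11, 12, 13, 14} — that's every element, so 0 are uncovered.

0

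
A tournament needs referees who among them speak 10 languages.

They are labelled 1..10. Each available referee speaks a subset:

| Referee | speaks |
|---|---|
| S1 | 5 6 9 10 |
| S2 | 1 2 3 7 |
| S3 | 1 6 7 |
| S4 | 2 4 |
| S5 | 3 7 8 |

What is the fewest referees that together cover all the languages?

S1 and S3 and S4 and S5 together: S1 ∪ S3 ∪ S4 ∪ S5 = {1, 2, 3, 4, 5, 6, 7, 8, 9, 10} — every language is covered.
No 3 of the 5 referees cover everything (all 10 combinations miss at least one language), so 4 is optimal.

4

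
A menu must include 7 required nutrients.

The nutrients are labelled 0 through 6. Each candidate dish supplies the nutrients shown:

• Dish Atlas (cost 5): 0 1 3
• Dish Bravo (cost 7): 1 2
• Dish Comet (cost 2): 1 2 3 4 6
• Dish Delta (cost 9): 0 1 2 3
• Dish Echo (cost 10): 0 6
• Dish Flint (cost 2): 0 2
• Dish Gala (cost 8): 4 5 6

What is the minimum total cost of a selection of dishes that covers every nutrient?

12

Comet, Flint, Gala together cover every nutrient (Comet ∪ Flint ∪ Gala = {0, 1, 2, 3, 4, 5, 6}); total cost 2 + 2 + 8 = 12.
No covering selection has total cost below 12.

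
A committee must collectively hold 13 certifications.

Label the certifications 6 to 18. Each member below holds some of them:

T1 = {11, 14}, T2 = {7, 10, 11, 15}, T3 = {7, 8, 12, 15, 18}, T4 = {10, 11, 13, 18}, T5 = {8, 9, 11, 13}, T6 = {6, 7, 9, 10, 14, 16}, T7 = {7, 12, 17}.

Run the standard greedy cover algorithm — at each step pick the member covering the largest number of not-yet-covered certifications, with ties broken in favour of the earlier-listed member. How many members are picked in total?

4

Greedy: pick T6 (covers 6 new) → pick T3 (covers 4 new) → pick T4 (covers 2 new) → pick T7 (covers 1 new). Total picks: 4.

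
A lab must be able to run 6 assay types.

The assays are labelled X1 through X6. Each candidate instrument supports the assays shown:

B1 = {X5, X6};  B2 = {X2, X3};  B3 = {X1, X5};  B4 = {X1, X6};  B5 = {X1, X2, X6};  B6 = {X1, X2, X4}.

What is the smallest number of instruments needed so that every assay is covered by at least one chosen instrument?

Take {B1, B2, B6}. Their union is {X1, X2, X3, X4, X5, X6}, which is all 6 assays.
Only B2 contains X3, so B2 is forced; the remaining 4 assays need at least 2 more instruments (each remaining instrument adds at most 2) — so at least 3 instruments are needed, and 3 is optimal.

3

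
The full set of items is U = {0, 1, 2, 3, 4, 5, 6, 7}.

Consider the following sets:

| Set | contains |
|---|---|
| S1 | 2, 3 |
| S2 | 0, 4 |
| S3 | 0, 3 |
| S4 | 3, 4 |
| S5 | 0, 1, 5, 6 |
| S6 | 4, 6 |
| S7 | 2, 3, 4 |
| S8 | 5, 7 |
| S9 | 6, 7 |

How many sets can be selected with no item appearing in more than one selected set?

S1, S6, S8 are pairwise disjoint (S1={2,3}; S6={4,6}; S8={5,7}).
Every remaining set overlaps one of these, and no 4 of the listed sets are pairwise disjoint, so 3 is the maximum.

3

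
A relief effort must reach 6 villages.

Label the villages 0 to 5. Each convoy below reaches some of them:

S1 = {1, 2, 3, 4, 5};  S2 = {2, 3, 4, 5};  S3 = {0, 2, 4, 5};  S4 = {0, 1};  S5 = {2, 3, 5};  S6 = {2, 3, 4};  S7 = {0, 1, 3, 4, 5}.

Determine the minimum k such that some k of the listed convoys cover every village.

S1 and S4 together: S1 ∪ S4 = {0, 1, 2, 3, 4, 5} — every village is covered.
No single convoy has all 6 villages (the largest, S1, has 5), so 2 is optimal.

2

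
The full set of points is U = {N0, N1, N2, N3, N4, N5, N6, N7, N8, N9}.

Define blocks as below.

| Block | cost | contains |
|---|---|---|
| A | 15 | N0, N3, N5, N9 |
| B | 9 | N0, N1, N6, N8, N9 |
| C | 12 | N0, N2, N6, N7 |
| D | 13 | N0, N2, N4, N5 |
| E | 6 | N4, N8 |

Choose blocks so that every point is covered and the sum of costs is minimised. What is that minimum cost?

42

A, B, C, E together cover every point (A ∪ B ∪ C ∪ E = {N0, N1, N2, N3, N4, N5, N6, N7, N8, N9}); total cost 15 + 9 + 12 + 6 = 42.
The greedy pick B, D, C, A costs 49; no covering selection beats 42.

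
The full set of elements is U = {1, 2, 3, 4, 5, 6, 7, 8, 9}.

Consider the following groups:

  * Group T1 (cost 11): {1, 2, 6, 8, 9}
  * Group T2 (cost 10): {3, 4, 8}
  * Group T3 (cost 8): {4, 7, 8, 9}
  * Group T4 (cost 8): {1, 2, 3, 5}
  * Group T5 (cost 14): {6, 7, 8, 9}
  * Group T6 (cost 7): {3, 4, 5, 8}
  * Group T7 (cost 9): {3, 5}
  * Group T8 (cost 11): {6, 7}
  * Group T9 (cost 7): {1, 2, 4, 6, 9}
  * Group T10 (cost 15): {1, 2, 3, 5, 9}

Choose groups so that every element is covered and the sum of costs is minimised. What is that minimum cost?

22

T3, T6, T9 together cover every element (T3 ∪ T6 ∪ T9 = {1, 2, 3, 4, 5, 6, 7, 8, 9}); total cost 8 + 7 + 7 = 22.
No covering selection has total cost below 22.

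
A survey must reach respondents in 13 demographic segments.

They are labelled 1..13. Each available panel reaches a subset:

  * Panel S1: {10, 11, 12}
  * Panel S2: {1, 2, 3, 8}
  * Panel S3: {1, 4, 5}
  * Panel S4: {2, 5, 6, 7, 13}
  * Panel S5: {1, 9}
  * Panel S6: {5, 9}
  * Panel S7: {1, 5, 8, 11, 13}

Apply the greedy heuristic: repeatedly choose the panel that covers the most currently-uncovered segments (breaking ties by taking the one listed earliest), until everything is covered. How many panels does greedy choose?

Greedy: pick S4 (covers 5 new) → pick S1 (covers 3 new) → pick S2 (covers 3 new) → pick S3 (covers 1 new) → pick S5 (covers 1 new). Total picks: 5.

5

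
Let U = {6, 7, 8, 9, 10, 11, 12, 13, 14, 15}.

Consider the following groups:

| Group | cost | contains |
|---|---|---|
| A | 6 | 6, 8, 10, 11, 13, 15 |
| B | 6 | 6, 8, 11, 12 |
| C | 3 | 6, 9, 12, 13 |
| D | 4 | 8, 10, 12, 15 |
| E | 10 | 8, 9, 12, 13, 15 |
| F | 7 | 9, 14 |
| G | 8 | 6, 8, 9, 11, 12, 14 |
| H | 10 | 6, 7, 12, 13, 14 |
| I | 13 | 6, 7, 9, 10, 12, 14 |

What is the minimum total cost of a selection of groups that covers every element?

19

A, I together cover every element (A ∪ I = {6, 7, 8, 9, 10, 11, 12, 13, 14, 15}); total cost 6 + 13 = 19.
The greedy pick C, D, G, H costs 25; no covering selection beats 19.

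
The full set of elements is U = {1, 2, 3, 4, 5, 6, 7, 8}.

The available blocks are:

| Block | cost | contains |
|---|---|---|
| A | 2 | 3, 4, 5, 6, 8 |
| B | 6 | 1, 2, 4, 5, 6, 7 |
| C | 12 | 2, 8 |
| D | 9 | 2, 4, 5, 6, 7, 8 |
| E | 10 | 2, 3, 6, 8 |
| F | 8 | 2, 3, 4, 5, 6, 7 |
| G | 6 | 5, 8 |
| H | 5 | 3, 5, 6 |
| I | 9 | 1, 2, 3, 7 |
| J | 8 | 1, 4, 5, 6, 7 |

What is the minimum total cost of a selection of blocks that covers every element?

A, B together cover every element (A ∪ B = {1, 2, 3, 4, 5, 6, 7, 8}); total cost 2 + 6 = 8.
No covering selection has total cost below 8.

8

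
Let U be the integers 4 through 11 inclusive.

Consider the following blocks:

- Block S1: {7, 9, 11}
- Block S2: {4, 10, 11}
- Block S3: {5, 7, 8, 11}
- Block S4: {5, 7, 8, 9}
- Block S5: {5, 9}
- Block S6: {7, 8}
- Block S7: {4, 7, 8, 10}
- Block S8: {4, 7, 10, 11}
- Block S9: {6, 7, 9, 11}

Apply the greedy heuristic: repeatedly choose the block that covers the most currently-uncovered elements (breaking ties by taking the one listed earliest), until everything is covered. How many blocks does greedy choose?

Greedy: pick S3 (covers 4 new) → pick S2 (covers 2 new) → pick S9 (covers 2 new). Total picks: 3.

3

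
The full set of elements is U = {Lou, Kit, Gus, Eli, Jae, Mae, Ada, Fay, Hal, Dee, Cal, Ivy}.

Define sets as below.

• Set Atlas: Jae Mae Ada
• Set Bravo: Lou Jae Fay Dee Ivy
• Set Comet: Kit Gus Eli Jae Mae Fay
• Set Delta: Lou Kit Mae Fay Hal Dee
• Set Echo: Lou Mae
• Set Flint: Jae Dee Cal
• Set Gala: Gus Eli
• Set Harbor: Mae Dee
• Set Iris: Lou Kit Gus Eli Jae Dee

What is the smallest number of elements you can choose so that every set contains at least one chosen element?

3

H = {Gus, Mae, Dee} meets every set (each contains at least one member of H), and |H| = 3.
The sets Echo, Flint, Gala are pairwise disjoint, so any hitting set needs a separate element for each — at least 3. Hence 3 is optimal.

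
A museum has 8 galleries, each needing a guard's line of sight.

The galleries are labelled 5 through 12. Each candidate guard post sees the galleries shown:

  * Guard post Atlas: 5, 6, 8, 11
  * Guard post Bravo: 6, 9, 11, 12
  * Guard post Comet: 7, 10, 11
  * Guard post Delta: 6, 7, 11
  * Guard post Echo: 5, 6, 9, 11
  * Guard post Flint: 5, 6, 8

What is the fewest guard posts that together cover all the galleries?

Take {Atlas, Bravo, Comet}. Their union is {5, 6, 7, 8, 9, 10, 11, 12}, which is all 8 galleries.
Only Comet contains 10, so Comet is forced; the remaining 5 galleries need at least 2 more guard posts (each remaining guard post adds at most 3) — so at least 3 guard posts are needed, and 3 is optimal.

3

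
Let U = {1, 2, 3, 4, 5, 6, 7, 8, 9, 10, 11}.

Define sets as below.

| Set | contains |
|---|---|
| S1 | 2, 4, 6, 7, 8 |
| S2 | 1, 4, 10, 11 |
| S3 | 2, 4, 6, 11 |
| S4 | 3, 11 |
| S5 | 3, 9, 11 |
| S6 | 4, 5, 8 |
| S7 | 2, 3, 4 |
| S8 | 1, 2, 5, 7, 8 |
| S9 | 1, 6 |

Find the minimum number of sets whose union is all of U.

4

S1 and S2 and S5 and S6 together: S1 ∪ S2 ∪ S5 ∪ S6 = {1, 2, 3, 4, 5, 6, 7, 8, 9, 10, 11} — every item is covered.
No 3 of the 9 sets cover everything (all 84 combinations miss at least one item), so 4 is optimal.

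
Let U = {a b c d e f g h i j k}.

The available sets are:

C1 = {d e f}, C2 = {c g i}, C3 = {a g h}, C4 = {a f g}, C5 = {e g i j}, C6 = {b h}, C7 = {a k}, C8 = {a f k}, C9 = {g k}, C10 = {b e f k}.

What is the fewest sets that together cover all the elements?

5

Take {C1, C2, C5, C6, C7}. Their union is {a, b, c, d, e, f, g, h, i, j, k}, which is all 11 elements.
No 4 of the 10 sets cover everything (all 210 combinations miss at least one element), so 5 is optimal.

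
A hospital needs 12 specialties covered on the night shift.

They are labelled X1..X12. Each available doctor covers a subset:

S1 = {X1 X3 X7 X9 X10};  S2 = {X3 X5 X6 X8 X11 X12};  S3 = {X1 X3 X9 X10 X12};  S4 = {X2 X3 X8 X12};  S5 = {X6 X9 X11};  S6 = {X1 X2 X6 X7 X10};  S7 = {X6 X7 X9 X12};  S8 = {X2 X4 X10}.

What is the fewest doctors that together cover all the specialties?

S1 and S2 and S8 together: S1 ∪ S2 ∪ S8 = {X1, X2, X3, X4, X5, X6, X7, X8, X9, X10, X11, X12} — every specialty is covered.
Only S8 contains X4, so S8 is forced; the remaining 9 specialties need at least 2 more doctors (each remaining doctor adds at most 6) — so at least 3 doctors are needed, and 3 is optimal.

3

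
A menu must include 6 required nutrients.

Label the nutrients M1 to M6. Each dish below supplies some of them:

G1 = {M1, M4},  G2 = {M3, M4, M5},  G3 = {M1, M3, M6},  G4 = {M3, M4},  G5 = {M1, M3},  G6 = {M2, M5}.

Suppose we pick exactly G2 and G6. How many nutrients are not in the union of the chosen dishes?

Union of G2, G6 = {M2, M3, M4, M5}.
Not covered: M1, M6 — 2 nutrients.

2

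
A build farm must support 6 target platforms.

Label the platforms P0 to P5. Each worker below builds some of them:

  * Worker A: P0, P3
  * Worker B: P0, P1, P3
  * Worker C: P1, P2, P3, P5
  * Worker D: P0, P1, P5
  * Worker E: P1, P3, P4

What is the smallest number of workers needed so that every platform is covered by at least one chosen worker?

3

Take {B, C, E}. Their union is {P0, P1, P2, P3, P4, P5}, which is all 6 platforms.
Only C contains P2, so C is forced; the remaining 2 platforms need at least 2 more workers (each remaining worker adds at most 1) — so at least 3 workers are needed, and 3 is optimal.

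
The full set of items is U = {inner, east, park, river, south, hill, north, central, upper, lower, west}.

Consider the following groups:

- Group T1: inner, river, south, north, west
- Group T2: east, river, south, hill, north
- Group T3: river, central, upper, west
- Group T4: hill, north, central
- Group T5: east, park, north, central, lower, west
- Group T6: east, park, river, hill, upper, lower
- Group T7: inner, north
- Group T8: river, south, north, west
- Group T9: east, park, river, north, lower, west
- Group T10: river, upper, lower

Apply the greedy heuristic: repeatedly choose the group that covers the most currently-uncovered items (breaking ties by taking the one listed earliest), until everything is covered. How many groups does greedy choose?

Greedy: pick T5 (covers 6 new) → pick T1 (covers 3 new) → pick T6 (covers 2 new). Total picks: 3.

3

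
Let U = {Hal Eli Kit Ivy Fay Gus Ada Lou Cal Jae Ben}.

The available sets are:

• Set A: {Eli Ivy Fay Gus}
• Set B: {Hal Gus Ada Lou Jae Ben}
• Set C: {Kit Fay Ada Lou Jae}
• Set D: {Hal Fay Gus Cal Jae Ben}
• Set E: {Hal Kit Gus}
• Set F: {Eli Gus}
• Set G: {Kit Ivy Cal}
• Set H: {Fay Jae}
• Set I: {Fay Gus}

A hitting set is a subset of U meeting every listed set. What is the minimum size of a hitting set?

T = {Ivy, Fay, Gus} meets every set (each contains at least one member of T), and |T| = 3.
The sets F, G, H are pairwise disjoint, so any hitting set needs a separate item for each — at least 3. Hence 3 is optimal.

3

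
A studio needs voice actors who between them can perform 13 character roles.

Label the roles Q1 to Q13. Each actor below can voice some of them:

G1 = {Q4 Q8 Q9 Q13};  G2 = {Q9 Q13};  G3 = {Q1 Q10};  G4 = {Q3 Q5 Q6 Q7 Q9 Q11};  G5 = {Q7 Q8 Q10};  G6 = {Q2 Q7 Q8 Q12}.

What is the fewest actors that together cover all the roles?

G1 and G3 and G4 and G6 together: G1 ∪ G3 ∪ G4 ∪ G6 = {Q1, Q2, Q3, Q4, Q5, Q6, Q7, Q8, Q9, Q10, Q11, Q12, Q13} — every role is covered.
Only G4 contains Q3, so G4 is forced; the remaining 7 roles need at least 3 more actors (each remaining actor adds at most 3) — so at least 4 actors are needed, and 4 is optimal.

4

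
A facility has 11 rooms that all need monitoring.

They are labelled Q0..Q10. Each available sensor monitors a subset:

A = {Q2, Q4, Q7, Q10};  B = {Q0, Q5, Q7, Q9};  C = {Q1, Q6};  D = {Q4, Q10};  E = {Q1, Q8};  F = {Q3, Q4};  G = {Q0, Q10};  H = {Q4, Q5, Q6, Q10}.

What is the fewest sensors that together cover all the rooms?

A and B and E and F and H together: A ∪ B ∪ E ∪ F ∪ H = {Q0, Q1, Q2, Q3, Q4, Q5, Q6, Q7, Q8, Q9, Q10} — every room is covered.
No 4 of the 8 sensors cover everything (all 70 combinations miss at least one room), so 5 is optimal.

5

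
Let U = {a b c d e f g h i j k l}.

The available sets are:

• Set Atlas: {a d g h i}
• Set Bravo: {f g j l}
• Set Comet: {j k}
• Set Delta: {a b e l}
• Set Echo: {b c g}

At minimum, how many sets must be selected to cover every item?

5

Atlas and Bravo and Comet and Delta and Echo together: Atlas ∪ Bravo ∪ Comet ∪ Delta ∪ Echo = {a, b, c, d, e, f, g, h, i, j, k, l} — every item is covered.
No 4 of the 5 sets cover everything (all 5 combinations miss at least one item), so 5 is optimal.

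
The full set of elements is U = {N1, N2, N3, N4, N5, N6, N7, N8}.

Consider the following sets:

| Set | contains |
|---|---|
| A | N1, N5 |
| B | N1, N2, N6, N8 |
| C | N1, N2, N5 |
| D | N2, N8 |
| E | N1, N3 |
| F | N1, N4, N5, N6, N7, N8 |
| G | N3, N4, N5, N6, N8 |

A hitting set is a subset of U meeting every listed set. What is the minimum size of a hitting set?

2

Take H = {N1, N8}. Each listed set contains at least one of these, so H is a hitting set of size 2.
The sets D, E are pairwise disjoint, so any hitting set needs a separate element for each — at least 2. Hence 2 is optimal.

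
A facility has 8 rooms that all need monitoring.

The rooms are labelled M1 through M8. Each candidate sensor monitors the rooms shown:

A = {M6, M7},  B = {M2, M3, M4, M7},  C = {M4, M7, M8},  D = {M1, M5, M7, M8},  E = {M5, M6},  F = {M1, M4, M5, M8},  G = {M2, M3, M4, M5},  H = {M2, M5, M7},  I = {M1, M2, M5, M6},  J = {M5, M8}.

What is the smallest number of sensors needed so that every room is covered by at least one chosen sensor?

3

B and C and I together: B ∪ C ∪ I = {M1, M2, M3, M4, M5, M6, M7, M8} — every room is covered.
No 2 of the 10 sensors cover everything (all 45 combinations miss at least one room), so 3 is optimal.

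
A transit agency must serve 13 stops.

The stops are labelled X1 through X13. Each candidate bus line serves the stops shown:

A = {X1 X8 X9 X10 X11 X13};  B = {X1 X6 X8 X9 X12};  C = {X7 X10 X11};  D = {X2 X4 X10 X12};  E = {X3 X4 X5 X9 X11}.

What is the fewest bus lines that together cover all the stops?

A and B and C and D and E together: A ∪ B ∪ C ∪ D ∪ E = {X1, X2, X3, X4, X5, X6, X7, X8, X9, X10, X11, X12, X13} — every stop is covered.
No 4 of the 5 bus lines cover everything (all 5 combinations miss at least one stop), so 5 is optimal.

5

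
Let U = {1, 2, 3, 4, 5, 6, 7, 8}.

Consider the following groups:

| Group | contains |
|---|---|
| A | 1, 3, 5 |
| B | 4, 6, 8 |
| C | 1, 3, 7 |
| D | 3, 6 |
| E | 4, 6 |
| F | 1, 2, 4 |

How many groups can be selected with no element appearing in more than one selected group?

B, C are pairwise disjoint (B={4,6,8}; C={1,3,7}).
Every remaining group overlaps one of these, and no 3 of the listed groups are pairwise disjoint, so 2 is the maximum.

2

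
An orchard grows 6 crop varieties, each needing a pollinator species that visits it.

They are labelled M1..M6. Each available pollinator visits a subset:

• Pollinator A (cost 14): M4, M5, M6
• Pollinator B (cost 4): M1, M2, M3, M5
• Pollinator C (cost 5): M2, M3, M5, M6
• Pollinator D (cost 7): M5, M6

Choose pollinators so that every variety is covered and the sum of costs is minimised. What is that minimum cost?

18

A, B together cover every variety (A ∪ B = {M1, M2, M3, M4, M5, M6}); total cost 14 + 4 = 18.
The greedy pick B, C, A costs 23; no covering selection beats 18.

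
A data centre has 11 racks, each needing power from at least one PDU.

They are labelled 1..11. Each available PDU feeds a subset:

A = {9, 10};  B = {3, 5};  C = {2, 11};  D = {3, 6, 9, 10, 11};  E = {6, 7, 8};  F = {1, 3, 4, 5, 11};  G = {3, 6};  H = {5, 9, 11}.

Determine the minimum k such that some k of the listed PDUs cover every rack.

4

C and D and E and F together: C ∪ D ∪ E ∪ F = {1, 2, 3, 4, 5, 6, 7, 8, 9, 10, 11} — every rack is covered.
Only C contains 2, so C is forced; the remaining 9 racks need at least 3 more PDUs (each remaining PDU adds at most 4) — so at least 4 PDUs are needed, and 4 is optimal.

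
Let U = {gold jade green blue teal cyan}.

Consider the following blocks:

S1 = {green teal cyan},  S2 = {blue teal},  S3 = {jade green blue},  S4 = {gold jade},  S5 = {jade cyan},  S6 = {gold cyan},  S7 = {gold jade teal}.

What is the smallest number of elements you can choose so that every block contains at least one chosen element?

H = {gold, jade, teal} meets every block (each contains at least one member of H), and |H| = 3.
No choice of 2 elements meets every block, so 3 is the minimum.

3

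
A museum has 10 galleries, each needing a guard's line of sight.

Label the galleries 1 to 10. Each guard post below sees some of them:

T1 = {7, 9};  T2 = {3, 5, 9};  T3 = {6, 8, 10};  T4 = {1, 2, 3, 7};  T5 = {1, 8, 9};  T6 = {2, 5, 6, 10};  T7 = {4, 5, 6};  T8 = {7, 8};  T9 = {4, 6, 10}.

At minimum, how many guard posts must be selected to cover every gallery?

4

Take {T2, T3, T4, T9}. Their union is {1, 2, 3, 4, 5, 6, 7, 8, 9, 10}, which is all 10 galleries.
No 3 of the 9 guard posts cover everything (all 84 combinations miss at least one gallery), so 4 is optimal.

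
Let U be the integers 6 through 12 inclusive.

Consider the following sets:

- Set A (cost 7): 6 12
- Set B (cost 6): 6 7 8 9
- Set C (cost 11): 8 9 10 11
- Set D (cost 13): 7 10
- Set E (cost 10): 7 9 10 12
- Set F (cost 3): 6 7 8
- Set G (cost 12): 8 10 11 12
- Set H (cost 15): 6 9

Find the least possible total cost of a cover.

B, G together cover every element (B ∪ G = {6, 7, 8, 9, 10, 11, 12}); total cost 6 + 12 = 18.
The greedy pick F, E, C costs 24; no covering selection beats 18.

18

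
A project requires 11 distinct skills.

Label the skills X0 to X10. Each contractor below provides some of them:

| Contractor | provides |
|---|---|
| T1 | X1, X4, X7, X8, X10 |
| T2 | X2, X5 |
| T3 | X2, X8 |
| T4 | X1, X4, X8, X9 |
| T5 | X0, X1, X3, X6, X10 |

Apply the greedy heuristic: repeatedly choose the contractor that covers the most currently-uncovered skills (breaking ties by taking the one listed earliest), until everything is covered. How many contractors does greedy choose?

4

Greedy: pick T1 (covers 5 new) → pick T5 (covers 3 new) → pick T2 (covers 2 new) → pick T4 (covers 1 new). Total picks: 4.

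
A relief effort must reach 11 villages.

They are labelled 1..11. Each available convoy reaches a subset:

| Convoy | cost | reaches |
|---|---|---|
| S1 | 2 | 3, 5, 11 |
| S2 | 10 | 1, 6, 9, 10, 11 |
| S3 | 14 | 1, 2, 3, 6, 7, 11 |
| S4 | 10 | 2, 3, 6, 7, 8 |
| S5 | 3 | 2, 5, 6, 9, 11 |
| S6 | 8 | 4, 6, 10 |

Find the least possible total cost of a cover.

S1, S2, S4, S6 together cover every village (S1 ∪ S2 ∪ S4 ∪ S6 = {1, 2, 3, 4, 5, 6, 7, 8, 9, 10, 11}); total cost 2 + 10 + 10 + 8 = 30.
The greedy pick S5, S1, S6, S4, S2 costs 33; no covering selection beats 30.

30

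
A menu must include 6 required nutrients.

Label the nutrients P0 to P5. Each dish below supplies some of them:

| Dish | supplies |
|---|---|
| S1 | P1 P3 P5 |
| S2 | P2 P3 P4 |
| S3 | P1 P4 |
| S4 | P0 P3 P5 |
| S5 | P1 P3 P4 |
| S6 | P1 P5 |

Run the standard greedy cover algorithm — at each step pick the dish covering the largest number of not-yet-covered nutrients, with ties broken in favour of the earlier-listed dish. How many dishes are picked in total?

3

Greedy: pick S1 (covers 3 new) → pick S2 (covers 2 new) → pick S4 (covers 1 new). Total picks: 3.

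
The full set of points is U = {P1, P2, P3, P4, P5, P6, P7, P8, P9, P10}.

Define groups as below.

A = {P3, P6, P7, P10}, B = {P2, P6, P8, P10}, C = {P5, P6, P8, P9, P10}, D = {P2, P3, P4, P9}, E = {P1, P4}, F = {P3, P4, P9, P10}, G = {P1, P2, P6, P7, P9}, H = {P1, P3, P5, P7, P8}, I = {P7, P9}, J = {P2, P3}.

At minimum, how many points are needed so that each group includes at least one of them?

4

The 4 points {P2, P4, P7, P8} hit every group.
No choice of 3 points meets every group, so 4 is the minimum.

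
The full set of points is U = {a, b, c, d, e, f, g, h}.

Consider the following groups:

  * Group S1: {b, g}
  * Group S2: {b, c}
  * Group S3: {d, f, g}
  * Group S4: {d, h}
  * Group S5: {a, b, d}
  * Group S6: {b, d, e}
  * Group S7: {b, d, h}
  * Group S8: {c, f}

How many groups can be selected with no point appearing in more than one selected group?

3

S1, S4, S8 are pairwise disjoint (S1={b,g}; S4={d,h}; S8={c,f}).
Every remaining group overlaps one of these, and no 4 of the listed groups are pairwise disjoint, so 3 is the maximum.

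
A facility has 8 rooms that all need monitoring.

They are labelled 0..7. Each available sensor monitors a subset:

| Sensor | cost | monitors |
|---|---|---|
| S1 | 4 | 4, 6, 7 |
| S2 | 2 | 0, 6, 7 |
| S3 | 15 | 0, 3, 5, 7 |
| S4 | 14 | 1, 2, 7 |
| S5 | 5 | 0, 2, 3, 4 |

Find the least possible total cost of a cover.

33

S1, S3, S4 together cover every room (S1 ∪ S3 ∪ S4 = {0, 1, 2, 3, 4, 5, 6, 7}); total cost 4 + 15 + 14 = 33.
The greedy pick S2, S5, S4, S3 costs 36; no covering selection beats 33.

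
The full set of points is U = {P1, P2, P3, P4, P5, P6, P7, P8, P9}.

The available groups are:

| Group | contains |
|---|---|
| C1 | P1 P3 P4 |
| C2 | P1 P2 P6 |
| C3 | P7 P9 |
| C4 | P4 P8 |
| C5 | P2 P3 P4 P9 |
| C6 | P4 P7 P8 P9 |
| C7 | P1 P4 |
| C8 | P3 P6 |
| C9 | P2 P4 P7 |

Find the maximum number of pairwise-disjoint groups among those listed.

3

C3, C7, C8 are pairwise disjoint (C3={P7,P9}; C7={P1,P4}; C8={P3,P6}).
Every remaining group overlaps one of these, and no 4 of the listed groups are pairwise disjoint, so 3 is the maximum.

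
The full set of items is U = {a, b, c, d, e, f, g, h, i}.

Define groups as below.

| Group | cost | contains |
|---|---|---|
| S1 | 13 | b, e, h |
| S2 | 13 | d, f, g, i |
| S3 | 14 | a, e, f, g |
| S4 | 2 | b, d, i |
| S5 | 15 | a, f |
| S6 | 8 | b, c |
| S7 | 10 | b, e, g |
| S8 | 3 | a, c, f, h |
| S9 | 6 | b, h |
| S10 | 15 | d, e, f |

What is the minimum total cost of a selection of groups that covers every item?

S4, S7, S8 together cover every item (S4 ∪ S7 ∪ S8 = {a, b, c, d, e, f, g, h, i}); total cost 2 + 10 + 3 = 15.
No covering selection has total cost below 15.

15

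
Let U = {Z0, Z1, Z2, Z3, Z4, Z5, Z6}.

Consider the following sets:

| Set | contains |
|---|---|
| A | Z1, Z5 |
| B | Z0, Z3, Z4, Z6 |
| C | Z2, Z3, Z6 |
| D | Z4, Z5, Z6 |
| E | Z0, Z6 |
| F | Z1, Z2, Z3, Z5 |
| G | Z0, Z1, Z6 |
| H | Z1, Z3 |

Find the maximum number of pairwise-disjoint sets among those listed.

2

A, C are pairwise disjoint (A={Z1,Z5}; C={Z2,Z3,Z6}).
Every remaining set overlaps one of these, and no 3 of the listed sets are pairwise disjoint, so 2 is the maximum.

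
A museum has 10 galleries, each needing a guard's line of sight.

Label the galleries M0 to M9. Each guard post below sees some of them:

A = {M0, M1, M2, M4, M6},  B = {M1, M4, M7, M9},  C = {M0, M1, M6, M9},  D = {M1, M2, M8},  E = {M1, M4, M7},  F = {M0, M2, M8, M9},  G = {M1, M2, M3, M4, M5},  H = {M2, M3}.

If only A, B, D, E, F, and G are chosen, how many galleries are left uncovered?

0

Union of A, B, D, E, F, G = {M0, M1, M2, M3, M4, M5, M6, M7, M8, M9} — that's every gallery, so 0 are uncovered.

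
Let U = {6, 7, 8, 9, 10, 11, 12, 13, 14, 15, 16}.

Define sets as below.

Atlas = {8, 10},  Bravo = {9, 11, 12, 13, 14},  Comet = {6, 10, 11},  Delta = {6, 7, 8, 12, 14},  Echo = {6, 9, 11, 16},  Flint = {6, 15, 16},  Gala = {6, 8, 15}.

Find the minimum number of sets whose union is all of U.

4

Bravo, Comet, Delta, and Flint cover everything between them: the union {6, 7, 8, 9, 10, 11, 12, 13, 14, 15, 16} is all of U.
No 3 of the 7 sets cover everything (all 35 combinations miss at least one point), so 4 is optimal.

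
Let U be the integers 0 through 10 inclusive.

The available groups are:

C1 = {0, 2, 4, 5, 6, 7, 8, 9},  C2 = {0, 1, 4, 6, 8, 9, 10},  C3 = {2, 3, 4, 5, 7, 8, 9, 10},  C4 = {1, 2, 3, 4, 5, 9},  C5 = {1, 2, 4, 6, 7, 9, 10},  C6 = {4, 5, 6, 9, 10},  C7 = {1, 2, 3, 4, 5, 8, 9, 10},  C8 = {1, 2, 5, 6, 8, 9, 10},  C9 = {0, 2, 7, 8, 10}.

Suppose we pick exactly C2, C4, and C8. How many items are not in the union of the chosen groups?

Union of C2, C4, C8 = {0, 1, 2, 3, 4, 5, 6, 8, 9, 10}.
Not covered: 7 — 1 item.

1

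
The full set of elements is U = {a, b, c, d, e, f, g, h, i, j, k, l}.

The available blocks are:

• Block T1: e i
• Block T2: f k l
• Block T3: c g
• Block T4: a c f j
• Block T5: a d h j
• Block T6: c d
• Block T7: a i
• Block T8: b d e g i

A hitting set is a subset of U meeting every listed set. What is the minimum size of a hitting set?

4

The 4 elements {c, f, i, j} hit every block.
The blocks T1, T2, T3, T5 are pairwise disjoint, so any hitting set needs a separate element for each — at least 4. Hence 4 is optimal.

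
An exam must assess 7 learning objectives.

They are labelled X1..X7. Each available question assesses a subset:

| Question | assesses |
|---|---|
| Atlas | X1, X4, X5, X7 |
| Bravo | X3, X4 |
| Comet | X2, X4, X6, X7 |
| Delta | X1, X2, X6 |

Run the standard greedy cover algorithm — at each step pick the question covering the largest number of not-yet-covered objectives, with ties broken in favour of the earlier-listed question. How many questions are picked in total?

Greedy: pick Atlas (covers 4 new) → pick Comet (covers 2 new) → pick Bravo (covers 1 new). Total picks: 3.

3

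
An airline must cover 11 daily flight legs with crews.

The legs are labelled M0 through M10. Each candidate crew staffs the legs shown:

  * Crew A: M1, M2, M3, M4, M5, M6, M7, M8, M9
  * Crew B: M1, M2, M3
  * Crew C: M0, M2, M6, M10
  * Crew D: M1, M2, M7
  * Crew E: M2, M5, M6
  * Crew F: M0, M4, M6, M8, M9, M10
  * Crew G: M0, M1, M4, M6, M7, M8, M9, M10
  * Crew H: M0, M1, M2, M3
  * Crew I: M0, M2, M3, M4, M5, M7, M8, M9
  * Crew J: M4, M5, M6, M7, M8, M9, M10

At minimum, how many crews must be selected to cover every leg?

A and C together: A ∪ C = {M0, M1, M2, M3, M4, M5, M6, M7, M8, M9, M10} — every leg is covered.
No single crew has all 11 legs (the largest, A, has 9), so 2 is optimal.

2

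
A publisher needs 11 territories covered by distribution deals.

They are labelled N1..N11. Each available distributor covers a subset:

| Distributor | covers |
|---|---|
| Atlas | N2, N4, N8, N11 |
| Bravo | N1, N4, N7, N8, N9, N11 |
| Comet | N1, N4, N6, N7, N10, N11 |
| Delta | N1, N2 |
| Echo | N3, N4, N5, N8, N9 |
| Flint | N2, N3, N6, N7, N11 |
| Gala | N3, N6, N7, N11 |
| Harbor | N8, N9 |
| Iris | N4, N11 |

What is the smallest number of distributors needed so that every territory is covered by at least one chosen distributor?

3

Comet and Delta and Echo together: Comet ∪ Delta ∪ Echo = {N1, N2, N3, N4, N5, N6, N7, N8, N9, N10, N11} — every territory is covered.
Only Echo contains N5, so Echo is forced; the remaining 6 territories need at least 2 more distributors (each remaining distributor adds at most 5) — so at least 3 distributors are needed, and 3 is optimal.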